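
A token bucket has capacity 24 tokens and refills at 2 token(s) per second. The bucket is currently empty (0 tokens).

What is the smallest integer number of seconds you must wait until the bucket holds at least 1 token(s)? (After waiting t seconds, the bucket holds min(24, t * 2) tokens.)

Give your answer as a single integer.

Answer: 1

Derivation:
Need t * 2 >= 1, so t >= 1/2.
Smallest integer t = ceil(1/2) = 1.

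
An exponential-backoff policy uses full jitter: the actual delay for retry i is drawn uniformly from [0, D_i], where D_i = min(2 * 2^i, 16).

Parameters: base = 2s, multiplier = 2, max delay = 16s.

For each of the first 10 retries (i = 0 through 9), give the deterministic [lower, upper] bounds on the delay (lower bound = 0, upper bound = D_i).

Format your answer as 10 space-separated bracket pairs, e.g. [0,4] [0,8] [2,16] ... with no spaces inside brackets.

Answer: [0,2] [0,4] [0,8] [0,16] [0,16] [0,16] [0,16] [0,16] [0,16] [0,16]

Derivation:
Computing bounds per retry:
  i=0: D_i=min(2*2^0,16)=2, bounds=[0,2]
  i=1: D_i=min(2*2^1,16)=4, bounds=[0,4]
  i=2: D_i=min(2*2^2,16)=8, bounds=[0,8]
  i=3: D_i=min(2*2^3,16)=16, bounds=[0,16]
  i=4: D_i=min(2*2^4,16)=16, bounds=[0,16]
  i=5: D_i=min(2*2^5,16)=16, bounds=[0,16]
  i=6: D_i=min(2*2^6,16)=16, bounds=[0,16]
  i=7: D_i=min(2*2^7,16)=16, bounds=[0,16]
  i=8: D_i=min(2*2^8,16)=16, bounds=[0,16]
  i=9: D_i=min(2*2^9,16)=16, bounds=[0,16]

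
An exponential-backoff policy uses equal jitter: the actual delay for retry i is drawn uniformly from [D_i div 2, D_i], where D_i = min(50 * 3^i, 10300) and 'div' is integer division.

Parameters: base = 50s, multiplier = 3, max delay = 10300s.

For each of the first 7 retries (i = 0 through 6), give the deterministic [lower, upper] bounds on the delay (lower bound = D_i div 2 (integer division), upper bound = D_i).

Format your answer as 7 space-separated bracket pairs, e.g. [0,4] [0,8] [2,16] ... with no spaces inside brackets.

Computing bounds per retry:
  i=0: D_i=min(50*3^0,10300)=50, bounds=[25,50]
  i=1: D_i=min(50*3^1,10300)=150, bounds=[75,150]
  i=2: D_i=min(50*3^2,10300)=450, bounds=[225,450]
  i=3: D_i=min(50*3^3,10300)=1350, bounds=[675,1350]
  i=4: D_i=min(50*3^4,10300)=4050, bounds=[2025,4050]
  i=5: D_i=min(50*3^5,10300)=10300, bounds=[5150,10300]
  i=6: D_i=min(50*3^6,10300)=10300, bounds=[5150,10300]

Answer: [25,50] [75,150] [225,450] [675,1350] [2025,4050] [5150,10300] [5150,10300]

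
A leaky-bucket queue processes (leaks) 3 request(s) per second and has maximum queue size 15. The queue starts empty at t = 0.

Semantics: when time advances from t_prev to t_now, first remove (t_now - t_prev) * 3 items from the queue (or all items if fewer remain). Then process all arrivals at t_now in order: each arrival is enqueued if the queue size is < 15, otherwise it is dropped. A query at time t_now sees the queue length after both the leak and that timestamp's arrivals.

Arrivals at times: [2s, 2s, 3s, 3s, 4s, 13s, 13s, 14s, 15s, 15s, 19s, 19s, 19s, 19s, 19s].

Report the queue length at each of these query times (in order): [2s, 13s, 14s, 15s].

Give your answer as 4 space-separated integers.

Answer: 2 2 1 2

Derivation:
Queue lengths at query times:
  query t=2s: backlog = 2
  query t=13s: backlog = 2
  query t=14s: backlog = 1
  query t=15s: backlog = 2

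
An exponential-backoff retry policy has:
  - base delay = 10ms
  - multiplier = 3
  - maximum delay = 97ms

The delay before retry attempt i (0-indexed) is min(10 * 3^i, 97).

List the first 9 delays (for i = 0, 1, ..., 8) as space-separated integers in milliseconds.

Answer: 10 30 90 97 97 97 97 97 97

Derivation:
Computing each delay:
  i=0: min(10*3^0, 97) = 10
  i=1: min(10*3^1, 97) = 30
  i=2: min(10*3^2, 97) = 90
  i=3: min(10*3^3, 97) = 97
  i=4: min(10*3^4, 97) = 97
  i=5: min(10*3^5, 97) = 97
  i=6: min(10*3^6, 97) = 97
  i=7: min(10*3^7, 97) = 97
  i=8: min(10*3^8, 97) = 97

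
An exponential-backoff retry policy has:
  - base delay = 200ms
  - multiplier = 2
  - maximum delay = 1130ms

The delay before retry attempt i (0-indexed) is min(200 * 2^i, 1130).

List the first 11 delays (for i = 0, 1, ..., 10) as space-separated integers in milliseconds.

Computing each delay:
  i=0: min(200*2^0, 1130) = 200
  i=1: min(200*2^1, 1130) = 400
  i=2: min(200*2^2, 1130) = 800
  i=3: min(200*2^3, 1130) = 1130
  i=4: min(200*2^4, 1130) = 1130
  i=5: min(200*2^5, 1130) = 1130
  i=6: min(200*2^6, 1130) = 1130
  i=7: min(200*2^7, 1130) = 1130
  i=8: min(200*2^8, 1130) = 1130
  i=9: min(200*2^9, 1130) = 1130
  i=10: min(200*2^10, 1130) = 1130

Answer: 200 400 800 1130 1130 1130 1130 1130 1130 1130 1130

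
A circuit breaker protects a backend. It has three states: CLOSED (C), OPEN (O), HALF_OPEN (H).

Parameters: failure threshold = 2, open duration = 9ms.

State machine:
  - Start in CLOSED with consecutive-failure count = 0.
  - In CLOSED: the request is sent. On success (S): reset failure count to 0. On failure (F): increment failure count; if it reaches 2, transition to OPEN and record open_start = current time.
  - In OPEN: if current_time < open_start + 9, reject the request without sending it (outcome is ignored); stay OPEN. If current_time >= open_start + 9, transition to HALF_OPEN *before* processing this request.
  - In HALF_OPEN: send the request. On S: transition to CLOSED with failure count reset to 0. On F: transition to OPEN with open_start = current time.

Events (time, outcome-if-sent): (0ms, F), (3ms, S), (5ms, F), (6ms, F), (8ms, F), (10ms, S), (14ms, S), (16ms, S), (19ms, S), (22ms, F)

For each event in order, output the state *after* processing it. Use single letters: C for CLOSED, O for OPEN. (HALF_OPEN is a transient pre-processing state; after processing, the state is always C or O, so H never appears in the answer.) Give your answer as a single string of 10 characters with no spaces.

State after each event:
  event#1 t=0ms outcome=F: state=CLOSED
  event#2 t=3ms outcome=S: state=CLOSED
  event#3 t=5ms outcome=F: state=CLOSED
  event#4 t=6ms outcome=F: state=OPEN
  event#5 t=8ms outcome=F: state=OPEN
  event#6 t=10ms outcome=S: state=OPEN
  event#7 t=14ms outcome=S: state=OPEN
  event#8 t=16ms outcome=S: state=CLOSED
  event#9 t=19ms outcome=S: state=CLOSED
  event#10 t=22ms outcome=F: state=CLOSED

Answer: CCCOOOOCCC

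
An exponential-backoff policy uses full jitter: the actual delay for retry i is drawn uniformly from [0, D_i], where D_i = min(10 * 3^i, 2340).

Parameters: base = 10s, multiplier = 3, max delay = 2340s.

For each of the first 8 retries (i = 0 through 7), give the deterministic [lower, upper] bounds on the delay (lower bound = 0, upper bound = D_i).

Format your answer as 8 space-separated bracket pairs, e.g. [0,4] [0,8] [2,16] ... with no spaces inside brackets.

Computing bounds per retry:
  i=0: D_i=min(10*3^0,2340)=10, bounds=[0,10]
  i=1: D_i=min(10*3^1,2340)=30, bounds=[0,30]
  i=2: D_i=min(10*3^2,2340)=90, bounds=[0,90]
  i=3: D_i=min(10*3^3,2340)=270, bounds=[0,270]
  i=4: D_i=min(10*3^4,2340)=810, bounds=[0,810]
  i=5: D_i=min(10*3^5,2340)=2340, bounds=[0,2340]
  i=6: D_i=min(10*3^6,2340)=2340, bounds=[0,2340]
  i=7: D_i=min(10*3^7,2340)=2340, bounds=[0,2340]

Answer: [0,10] [0,30] [0,90] [0,270] [0,810] [0,2340] [0,2340] [0,2340]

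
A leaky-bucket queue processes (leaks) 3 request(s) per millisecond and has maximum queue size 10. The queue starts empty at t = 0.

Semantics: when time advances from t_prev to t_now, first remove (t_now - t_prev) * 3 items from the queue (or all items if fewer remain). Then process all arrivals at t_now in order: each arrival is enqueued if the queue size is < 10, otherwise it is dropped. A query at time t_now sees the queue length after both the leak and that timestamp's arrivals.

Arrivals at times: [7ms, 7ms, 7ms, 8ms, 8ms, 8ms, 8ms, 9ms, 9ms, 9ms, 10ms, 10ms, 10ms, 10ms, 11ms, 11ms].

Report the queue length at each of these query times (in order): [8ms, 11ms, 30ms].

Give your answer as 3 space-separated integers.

Queue lengths at query times:
  query t=8ms: backlog = 4
  query t=11ms: backlog = 4
  query t=30ms: backlog = 0

Answer: 4 4 0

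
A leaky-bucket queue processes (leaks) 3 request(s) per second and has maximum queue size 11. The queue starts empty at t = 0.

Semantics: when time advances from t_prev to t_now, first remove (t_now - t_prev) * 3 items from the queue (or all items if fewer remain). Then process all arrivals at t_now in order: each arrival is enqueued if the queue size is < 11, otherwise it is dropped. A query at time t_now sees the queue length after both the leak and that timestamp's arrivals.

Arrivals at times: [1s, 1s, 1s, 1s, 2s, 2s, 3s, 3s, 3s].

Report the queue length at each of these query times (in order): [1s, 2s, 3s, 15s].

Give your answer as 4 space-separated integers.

Answer: 4 3 3 0

Derivation:
Queue lengths at query times:
  query t=1s: backlog = 4
  query t=2s: backlog = 3
  query t=3s: backlog = 3
  query t=15s: backlog = 0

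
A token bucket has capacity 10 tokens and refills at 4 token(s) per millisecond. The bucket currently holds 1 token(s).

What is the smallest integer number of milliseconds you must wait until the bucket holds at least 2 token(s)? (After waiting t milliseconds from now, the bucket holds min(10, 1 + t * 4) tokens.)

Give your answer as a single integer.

Answer: 1

Derivation:
Need 1 + t * 4 >= 2, so t >= 1/4.
Smallest integer t = ceil(1/4) = 1.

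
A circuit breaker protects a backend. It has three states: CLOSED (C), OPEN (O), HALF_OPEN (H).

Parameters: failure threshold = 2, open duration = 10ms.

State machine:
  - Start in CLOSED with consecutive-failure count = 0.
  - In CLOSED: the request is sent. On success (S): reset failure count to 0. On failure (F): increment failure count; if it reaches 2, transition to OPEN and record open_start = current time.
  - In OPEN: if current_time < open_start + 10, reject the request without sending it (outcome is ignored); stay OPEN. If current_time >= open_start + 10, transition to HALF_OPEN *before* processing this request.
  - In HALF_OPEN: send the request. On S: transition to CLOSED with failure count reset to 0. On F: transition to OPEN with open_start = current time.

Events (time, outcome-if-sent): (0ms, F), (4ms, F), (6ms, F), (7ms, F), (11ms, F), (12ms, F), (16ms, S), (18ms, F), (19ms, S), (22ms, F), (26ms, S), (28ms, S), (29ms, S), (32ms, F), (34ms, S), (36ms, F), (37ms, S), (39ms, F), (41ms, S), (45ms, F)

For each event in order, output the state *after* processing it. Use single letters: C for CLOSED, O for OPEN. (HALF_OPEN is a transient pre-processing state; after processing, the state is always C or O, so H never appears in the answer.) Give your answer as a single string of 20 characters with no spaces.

Answer: COOOOOCCCCCCCCCCCCCC

Derivation:
State after each event:
  event#1 t=0ms outcome=F: state=CLOSED
  event#2 t=4ms outcome=F: state=OPEN
  event#3 t=6ms outcome=F: state=OPEN
  event#4 t=7ms outcome=F: state=OPEN
  event#5 t=11ms outcome=F: state=OPEN
  event#6 t=12ms outcome=F: state=OPEN
  event#7 t=16ms outcome=S: state=CLOSED
  event#8 t=18ms outcome=F: state=CLOSED
  event#9 t=19ms outcome=S: state=CLOSED
  event#10 t=22ms outcome=F: state=CLOSED
  event#11 t=26ms outcome=S: state=CLOSED
  event#12 t=28ms outcome=S: state=CLOSED
  event#13 t=29ms outcome=S: state=CLOSED
  event#14 t=32ms outcome=F: state=CLOSED
  event#15 t=34ms outcome=S: state=CLOSED
  event#16 t=36ms outcome=F: state=CLOSED
  event#17 t=37ms outcome=S: state=CLOSED
  event#18 t=39ms outcome=F: state=CLOSED
  event#19 t=41ms outcome=S: state=CLOSED
  event#20 t=45ms outcome=F: state=CLOSED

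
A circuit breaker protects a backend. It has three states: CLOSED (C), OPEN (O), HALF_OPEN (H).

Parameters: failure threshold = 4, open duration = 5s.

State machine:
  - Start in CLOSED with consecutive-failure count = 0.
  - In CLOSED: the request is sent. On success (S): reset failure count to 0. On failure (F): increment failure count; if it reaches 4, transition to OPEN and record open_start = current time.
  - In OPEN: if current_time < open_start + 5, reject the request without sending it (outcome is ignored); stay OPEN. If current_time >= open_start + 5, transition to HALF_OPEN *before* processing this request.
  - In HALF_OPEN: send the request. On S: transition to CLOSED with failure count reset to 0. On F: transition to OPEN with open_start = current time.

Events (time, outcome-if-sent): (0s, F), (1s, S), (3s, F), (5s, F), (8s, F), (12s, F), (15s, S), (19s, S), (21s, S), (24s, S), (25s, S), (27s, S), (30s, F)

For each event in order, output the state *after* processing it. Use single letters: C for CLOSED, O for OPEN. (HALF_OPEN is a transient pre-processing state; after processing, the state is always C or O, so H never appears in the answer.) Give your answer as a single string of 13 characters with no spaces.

Answer: CCCCCOOCCCCCC

Derivation:
State after each event:
  event#1 t=0s outcome=F: state=CLOSED
  event#2 t=1s outcome=S: state=CLOSED
  event#3 t=3s outcome=F: state=CLOSED
  event#4 t=5s outcome=F: state=CLOSED
  event#5 t=8s outcome=F: state=CLOSED
  event#6 t=12s outcome=F: state=OPEN
  event#7 t=15s outcome=S: state=OPEN
  event#8 t=19s outcome=S: state=CLOSED
  event#9 t=21s outcome=S: state=CLOSED
  event#10 t=24s outcome=S: state=CLOSED
  event#11 t=25s outcome=S: state=CLOSED
  event#12 t=27s outcome=S: state=CLOSED
  event#13 t=30s outcome=F: state=CLOSED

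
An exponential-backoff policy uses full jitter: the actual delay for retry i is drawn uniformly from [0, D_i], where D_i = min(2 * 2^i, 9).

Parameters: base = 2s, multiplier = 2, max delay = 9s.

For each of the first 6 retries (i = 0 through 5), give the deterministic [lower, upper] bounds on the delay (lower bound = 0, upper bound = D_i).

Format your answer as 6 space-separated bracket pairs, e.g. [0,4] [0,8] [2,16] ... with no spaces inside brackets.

Computing bounds per retry:
  i=0: D_i=min(2*2^0,9)=2, bounds=[0,2]
  i=1: D_i=min(2*2^1,9)=4, bounds=[0,4]
  i=2: D_i=min(2*2^2,9)=8, bounds=[0,8]
  i=3: D_i=min(2*2^3,9)=9, bounds=[0,9]
  i=4: D_i=min(2*2^4,9)=9, bounds=[0,9]
  i=5: D_i=min(2*2^5,9)=9, bounds=[0,9]

Answer: [0,2] [0,4] [0,8] [0,9] [0,9] [0,9]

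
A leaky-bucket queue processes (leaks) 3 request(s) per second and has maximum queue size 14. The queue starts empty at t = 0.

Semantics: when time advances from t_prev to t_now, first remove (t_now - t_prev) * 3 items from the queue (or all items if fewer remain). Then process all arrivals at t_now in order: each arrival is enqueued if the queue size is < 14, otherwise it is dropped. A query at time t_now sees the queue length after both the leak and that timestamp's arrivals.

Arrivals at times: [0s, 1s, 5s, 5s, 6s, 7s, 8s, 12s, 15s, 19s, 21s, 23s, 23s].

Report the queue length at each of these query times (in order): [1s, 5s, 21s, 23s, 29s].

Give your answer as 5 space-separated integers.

Answer: 1 2 1 2 0

Derivation:
Queue lengths at query times:
  query t=1s: backlog = 1
  query t=5s: backlog = 2
  query t=21s: backlog = 1
  query t=23s: backlog = 2
  query t=29s: backlog = 0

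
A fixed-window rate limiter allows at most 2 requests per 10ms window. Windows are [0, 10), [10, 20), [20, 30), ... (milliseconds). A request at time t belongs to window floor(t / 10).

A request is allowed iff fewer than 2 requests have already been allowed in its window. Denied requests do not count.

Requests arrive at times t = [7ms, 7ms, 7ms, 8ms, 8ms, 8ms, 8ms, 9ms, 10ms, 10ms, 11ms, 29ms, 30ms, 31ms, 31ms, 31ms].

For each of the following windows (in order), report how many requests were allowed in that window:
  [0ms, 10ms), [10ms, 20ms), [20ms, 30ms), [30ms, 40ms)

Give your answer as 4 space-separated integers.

Processing requests:
  req#1 t=7ms (window 0): ALLOW
  req#2 t=7ms (window 0): ALLOW
  req#3 t=7ms (window 0): DENY
  req#4 t=8ms (window 0): DENY
  req#5 t=8ms (window 0): DENY
  req#6 t=8ms (window 0): DENY
  req#7 t=8ms (window 0): DENY
  req#8 t=9ms (window 0): DENY
  req#9 t=10ms (window 1): ALLOW
  req#10 t=10ms (window 1): ALLOW
  req#11 t=11ms (window 1): DENY
  req#12 t=29ms (window 2): ALLOW
  req#13 t=30ms (window 3): ALLOW
  req#14 t=31ms (window 3): ALLOW
  req#15 t=31ms (window 3): DENY
  req#16 t=31ms (window 3): DENY

Allowed counts by window: 2 2 1 2

Answer: 2 2 1 2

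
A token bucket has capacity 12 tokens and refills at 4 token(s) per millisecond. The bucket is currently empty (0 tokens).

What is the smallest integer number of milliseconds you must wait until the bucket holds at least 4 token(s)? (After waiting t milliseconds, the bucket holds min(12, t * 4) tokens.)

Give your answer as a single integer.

Answer: 1

Derivation:
Need t * 4 >= 4, so t >= 4/4.
Smallest integer t = ceil(4/4) = 1.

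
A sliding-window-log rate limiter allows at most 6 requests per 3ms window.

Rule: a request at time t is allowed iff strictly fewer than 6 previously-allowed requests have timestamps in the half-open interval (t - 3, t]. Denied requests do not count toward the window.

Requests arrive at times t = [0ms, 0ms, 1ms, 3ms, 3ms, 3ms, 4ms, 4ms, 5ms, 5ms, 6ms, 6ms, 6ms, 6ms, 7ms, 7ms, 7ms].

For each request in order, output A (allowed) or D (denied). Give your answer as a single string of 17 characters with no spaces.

Answer: AAAAAAAAADAAADAAD

Derivation:
Tracking allowed requests in the window:
  req#1 t=0ms: ALLOW
  req#2 t=0ms: ALLOW
  req#3 t=1ms: ALLOW
  req#4 t=3ms: ALLOW
  req#5 t=3ms: ALLOW
  req#6 t=3ms: ALLOW
  req#7 t=4ms: ALLOW
  req#8 t=4ms: ALLOW
  req#9 t=5ms: ALLOW
  req#10 t=5ms: DENY
  req#11 t=6ms: ALLOW
  req#12 t=6ms: ALLOW
  req#13 t=6ms: ALLOW
  req#14 t=6ms: DENY
  req#15 t=7ms: ALLOW
  req#16 t=7ms: ALLOW
  req#17 t=7ms: DENY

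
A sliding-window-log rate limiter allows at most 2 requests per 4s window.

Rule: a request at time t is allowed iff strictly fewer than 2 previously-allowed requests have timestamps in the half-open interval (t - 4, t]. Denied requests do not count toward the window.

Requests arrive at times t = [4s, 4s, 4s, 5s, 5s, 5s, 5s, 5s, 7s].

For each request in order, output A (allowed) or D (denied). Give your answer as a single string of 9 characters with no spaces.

Tracking allowed requests in the window:
  req#1 t=4s: ALLOW
  req#2 t=4s: ALLOW
  req#3 t=4s: DENY
  req#4 t=5s: DENY
  req#5 t=5s: DENY
  req#6 t=5s: DENY
  req#7 t=5s: DENY
  req#8 t=5s: DENY
  req#9 t=7s: DENY

Answer: AADDDDDDD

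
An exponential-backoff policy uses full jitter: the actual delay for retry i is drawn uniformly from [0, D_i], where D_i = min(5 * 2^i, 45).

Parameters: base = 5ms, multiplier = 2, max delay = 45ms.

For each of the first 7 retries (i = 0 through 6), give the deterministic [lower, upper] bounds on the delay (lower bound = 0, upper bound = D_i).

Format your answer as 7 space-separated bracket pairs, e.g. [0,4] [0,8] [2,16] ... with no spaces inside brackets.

Answer: [0,5] [0,10] [0,20] [0,40] [0,45] [0,45] [0,45]

Derivation:
Computing bounds per retry:
  i=0: D_i=min(5*2^0,45)=5, bounds=[0,5]
  i=1: D_i=min(5*2^1,45)=10, bounds=[0,10]
  i=2: D_i=min(5*2^2,45)=20, bounds=[0,20]
  i=3: D_i=min(5*2^3,45)=40, bounds=[0,40]
  i=4: D_i=min(5*2^4,45)=45, bounds=[0,45]
  i=5: D_i=min(5*2^5,45)=45, bounds=[0,45]
  i=6: D_i=min(5*2^6,45)=45, bounds=[0,45]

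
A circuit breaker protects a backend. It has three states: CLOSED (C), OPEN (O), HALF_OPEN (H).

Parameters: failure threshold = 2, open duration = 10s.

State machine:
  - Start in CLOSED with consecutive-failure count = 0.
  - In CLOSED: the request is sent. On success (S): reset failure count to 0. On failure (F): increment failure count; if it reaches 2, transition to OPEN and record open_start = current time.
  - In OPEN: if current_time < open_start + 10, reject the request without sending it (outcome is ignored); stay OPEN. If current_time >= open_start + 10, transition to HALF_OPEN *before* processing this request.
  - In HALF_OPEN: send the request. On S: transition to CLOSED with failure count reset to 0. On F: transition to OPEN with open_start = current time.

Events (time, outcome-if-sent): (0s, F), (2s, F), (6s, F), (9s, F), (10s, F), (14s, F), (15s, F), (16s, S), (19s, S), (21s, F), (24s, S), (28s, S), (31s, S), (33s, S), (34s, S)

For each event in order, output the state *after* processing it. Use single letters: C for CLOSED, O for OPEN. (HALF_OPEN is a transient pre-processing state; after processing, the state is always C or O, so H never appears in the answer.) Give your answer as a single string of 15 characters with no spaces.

State after each event:
  event#1 t=0s outcome=F: state=CLOSED
  event#2 t=2s outcome=F: state=OPEN
  event#3 t=6s outcome=F: state=OPEN
  event#4 t=9s outcome=F: state=OPEN
  event#5 t=10s outcome=F: state=OPEN
  event#6 t=14s outcome=F: state=OPEN
  event#7 t=15s outcome=F: state=OPEN
  event#8 t=16s outcome=S: state=OPEN
  event#9 t=19s outcome=S: state=OPEN
  event#10 t=21s outcome=F: state=OPEN
  event#11 t=24s outcome=S: state=CLOSED
  event#12 t=28s outcome=S: state=CLOSED
  event#13 t=31s outcome=S: state=CLOSED
  event#14 t=33s outcome=S: state=CLOSED
  event#15 t=34s outcome=S: state=CLOSED

Answer: COOOOOOOOOCCCCC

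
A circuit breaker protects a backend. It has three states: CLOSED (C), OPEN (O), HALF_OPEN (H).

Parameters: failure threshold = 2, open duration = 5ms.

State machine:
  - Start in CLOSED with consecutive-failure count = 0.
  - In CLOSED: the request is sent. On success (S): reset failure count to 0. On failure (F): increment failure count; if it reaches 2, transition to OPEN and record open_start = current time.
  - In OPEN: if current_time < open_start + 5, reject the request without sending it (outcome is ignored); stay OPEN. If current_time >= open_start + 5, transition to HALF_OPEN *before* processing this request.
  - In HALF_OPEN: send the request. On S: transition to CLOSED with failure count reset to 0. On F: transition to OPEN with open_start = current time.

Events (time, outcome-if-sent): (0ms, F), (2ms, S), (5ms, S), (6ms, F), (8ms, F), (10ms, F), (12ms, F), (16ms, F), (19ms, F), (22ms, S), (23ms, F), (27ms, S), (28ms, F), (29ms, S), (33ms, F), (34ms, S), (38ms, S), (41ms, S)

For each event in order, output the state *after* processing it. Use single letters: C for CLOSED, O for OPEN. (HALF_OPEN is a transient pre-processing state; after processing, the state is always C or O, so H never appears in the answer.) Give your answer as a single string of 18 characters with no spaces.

State after each event:
  event#1 t=0ms outcome=F: state=CLOSED
  event#2 t=2ms outcome=S: state=CLOSED
  event#3 t=5ms outcome=S: state=CLOSED
  event#4 t=6ms outcome=F: state=CLOSED
  event#5 t=8ms outcome=F: state=OPEN
  event#6 t=10ms outcome=F: state=OPEN
  event#7 t=12ms outcome=F: state=OPEN
  event#8 t=16ms outcome=F: state=OPEN
  event#9 t=19ms outcome=F: state=OPEN
  event#10 t=22ms outcome=S: state=CLOSED
  event#11 t=23ms outcome=F: state=CLOSED
  event#12 t=27ms outcome=S: state=CLOSED
  event#13 t=28ms outcome=F: state=CLOSED
  event#14 t=29ms outcome=S: state=CLOSED
  event#15 t=33ms outcome=F: state=CLOSED
  event#16 t=34ms outcome=S: state=CLOSED
  event#17 t=38ms outcome=S: state=CLOSED
  event#18 t=41ms outcome=S: state=CLOSED

Answer: CCCCOOOOOCCCCCCCCC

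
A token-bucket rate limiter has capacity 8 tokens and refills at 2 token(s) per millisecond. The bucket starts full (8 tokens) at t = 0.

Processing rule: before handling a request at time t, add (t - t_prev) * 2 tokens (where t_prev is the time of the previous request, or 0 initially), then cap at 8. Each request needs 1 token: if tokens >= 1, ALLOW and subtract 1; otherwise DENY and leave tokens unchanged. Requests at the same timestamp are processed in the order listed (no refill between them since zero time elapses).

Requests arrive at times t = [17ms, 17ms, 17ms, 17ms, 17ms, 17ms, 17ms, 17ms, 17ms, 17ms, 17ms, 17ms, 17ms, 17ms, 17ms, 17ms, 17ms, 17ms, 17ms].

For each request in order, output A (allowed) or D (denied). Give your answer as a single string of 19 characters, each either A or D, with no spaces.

Simulating step by step:
  req#1 t=17ms: ALLOW
  req#2 t=17ms: ALLOW
  req#3 t=17ms: ALLOW
  req#4 t=17ms: ALLOW
  req#5 t=17ms: ALLOW
  req#6 t=17ms: ALLOW
  req#7 t=17ms: ALLOW
  req#8 t=17ms: ALLOW
  req#9 t=17ms: DENY
  req#10 t=17ms: DENY
  req#11 t=17ms: DENY
  req#12 t=17ms: DENY
  req#13 t=17ms: DENY
  req#14 t=17ms: DENY
  req#15 t=17ms: DENY
  req#16 t=17ms: DENY
  req#17 t=17ms: DENY
  req#18 t=17ms: DENY
  req#19 t=17ms: DENY

Answer: AAAAAAAADDDDDDDDDDD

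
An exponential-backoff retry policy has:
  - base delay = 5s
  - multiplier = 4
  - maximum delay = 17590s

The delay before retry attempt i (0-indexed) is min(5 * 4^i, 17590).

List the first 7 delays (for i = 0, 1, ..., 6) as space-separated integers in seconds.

Answer: 5 20 80 320 1280 5120 17590

Derivation:
Computing each delay:
  i=0: min(5*4^0, 17590) = 5
  i=1: min(5*4^1, 17590) = 20
  i=2: min(5*4^2, 17590) = 80
  i=3: min(5*4^3, 17590) = 320
  i=4: min(5*4^4, 17590) = 1280
  i=5: min(5*4^5, 17590) = 5120
  i=6: min(5*4^6, 17590) = 17590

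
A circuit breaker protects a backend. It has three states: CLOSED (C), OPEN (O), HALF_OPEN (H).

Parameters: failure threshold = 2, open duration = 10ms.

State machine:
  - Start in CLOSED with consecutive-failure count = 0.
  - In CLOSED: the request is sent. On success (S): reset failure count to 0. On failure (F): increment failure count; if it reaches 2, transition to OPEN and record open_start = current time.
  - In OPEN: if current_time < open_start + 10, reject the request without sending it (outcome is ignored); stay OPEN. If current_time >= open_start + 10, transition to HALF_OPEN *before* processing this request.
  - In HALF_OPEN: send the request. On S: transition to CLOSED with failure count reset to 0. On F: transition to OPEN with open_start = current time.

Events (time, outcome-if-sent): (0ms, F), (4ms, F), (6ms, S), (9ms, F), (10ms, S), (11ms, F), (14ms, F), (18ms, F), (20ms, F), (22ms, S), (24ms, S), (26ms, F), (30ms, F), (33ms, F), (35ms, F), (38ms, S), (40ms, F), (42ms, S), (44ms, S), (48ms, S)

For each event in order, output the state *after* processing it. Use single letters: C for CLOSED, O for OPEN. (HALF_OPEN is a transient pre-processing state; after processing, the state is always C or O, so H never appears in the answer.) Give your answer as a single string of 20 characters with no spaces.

State after each event:
  event#1 t=0ms outcome=F: state=CLOSED
  event#2 t=4ms outcome=F: state=OPEN
  event#3 t=6ms outcome=S: state=OPEN
  event#4 t=9ms outcome=F: state=OPEN
  event#5 t=10ms outcome=S: state=OPEN
  event#6 t=11ms outcome=F: state=OPEN
  event#7 t=14ms outcome=F: state=OPEN
  event#8 t=18ms outcome=F: state=OPEN
  event#9 t=20ms outcome=F: state=OPEN
  event#10 t=22ms outcome=S: state=OPEN
  event#11 t=24ms outcome=S: state=CLOSED
  event#12 t=26ms outcome=F: state=CLOSED
  event#13 t=30ms outcome=F: state=OPEN
  event#14 t=33ms outcome=F: state=OPEN
  event#15 t=35ms outcome=F: state=OPEN
  event#16 t=38ms outcome=S: state=OPEN
  event#17 t=40ms outcome=F: state=OPEN
  event#18 t=42ms outcome=S: state=OPEN
  event#19 t=44ms outcome=S: state=OPEN
  event#20 t=48ms outcome=S: state=OPEN

Answer: COOOOOOOOOCCOOOOOOOO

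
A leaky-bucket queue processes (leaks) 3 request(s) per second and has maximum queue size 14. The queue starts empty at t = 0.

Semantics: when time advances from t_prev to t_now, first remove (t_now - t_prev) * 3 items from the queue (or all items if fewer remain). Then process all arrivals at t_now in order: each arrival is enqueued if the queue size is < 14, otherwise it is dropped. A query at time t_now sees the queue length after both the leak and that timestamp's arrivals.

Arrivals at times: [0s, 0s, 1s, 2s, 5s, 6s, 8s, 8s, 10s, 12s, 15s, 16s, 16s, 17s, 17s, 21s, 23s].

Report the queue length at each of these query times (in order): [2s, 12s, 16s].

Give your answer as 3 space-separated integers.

Queue lengths at query times:
  query t=2s: backlog = 1
  query t=12s: backlog = 1
  query t=16s: backlog = 2

Answer: 1 1 2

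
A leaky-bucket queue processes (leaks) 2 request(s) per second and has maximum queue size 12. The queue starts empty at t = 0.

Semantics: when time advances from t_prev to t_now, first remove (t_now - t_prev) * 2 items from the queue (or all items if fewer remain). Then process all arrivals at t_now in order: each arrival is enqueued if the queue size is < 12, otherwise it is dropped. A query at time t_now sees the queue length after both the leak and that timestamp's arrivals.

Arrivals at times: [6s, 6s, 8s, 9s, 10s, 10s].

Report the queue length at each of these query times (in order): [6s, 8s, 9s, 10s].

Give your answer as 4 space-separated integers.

Queue lengths at query times:
  query t=6s: backlog = 2
  query t=8s: backlog = 1
  query t=9s: backlog = 1
  query t=10s: backlog = 2

Answer: 2 1 1 2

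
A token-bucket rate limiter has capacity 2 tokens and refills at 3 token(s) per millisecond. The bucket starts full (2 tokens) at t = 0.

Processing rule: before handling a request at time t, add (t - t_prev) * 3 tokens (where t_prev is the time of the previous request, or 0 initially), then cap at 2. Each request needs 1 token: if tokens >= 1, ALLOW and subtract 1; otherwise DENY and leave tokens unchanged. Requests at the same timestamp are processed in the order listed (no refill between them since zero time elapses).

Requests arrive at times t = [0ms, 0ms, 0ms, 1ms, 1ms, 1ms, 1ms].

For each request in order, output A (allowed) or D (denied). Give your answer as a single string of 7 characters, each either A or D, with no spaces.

Answer: AADAADD

Derivation:
Simulating step by step:
  req#1 t=0ms: ALLOW
  req#2 t=0ms: ALLOW
  req#3 t=0ms: DENY
  req#4 t=1ms: ALLOW
  req#5 t=1ms: ALLOW
  req#6 t=1ms: DENY
  req#7 t=1ms: DENY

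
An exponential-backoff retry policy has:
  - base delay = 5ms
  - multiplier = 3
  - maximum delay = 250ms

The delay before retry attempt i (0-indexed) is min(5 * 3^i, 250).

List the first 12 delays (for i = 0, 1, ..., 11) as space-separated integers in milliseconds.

Answer: 5 15 45 135 250 250 250 250 250 250 250 250

Derivation:
Computing each delay:
  i=0: min(5*3^0, 250) = 5
  i=1: min(5*3^1, 250) = 15
  i=2: min(5*3^2, 250) = 45
  i=3: min(5*3^3, 250) = 135
  i=4: min(5*3^4, 250) = 250
  i=5: min(5*3^5, 250) = 250
  i=6: min(5*3^6, 250) = 250
  i=7: min(5*3^7, 250) = 250
  i=8: min(5*3^8, 250) = 250
  i=9: min(5*3^9, 250) = 250
  i=10: min(5*3^10, 250) = 250
  i=11: min(5*3^11, 250) = 250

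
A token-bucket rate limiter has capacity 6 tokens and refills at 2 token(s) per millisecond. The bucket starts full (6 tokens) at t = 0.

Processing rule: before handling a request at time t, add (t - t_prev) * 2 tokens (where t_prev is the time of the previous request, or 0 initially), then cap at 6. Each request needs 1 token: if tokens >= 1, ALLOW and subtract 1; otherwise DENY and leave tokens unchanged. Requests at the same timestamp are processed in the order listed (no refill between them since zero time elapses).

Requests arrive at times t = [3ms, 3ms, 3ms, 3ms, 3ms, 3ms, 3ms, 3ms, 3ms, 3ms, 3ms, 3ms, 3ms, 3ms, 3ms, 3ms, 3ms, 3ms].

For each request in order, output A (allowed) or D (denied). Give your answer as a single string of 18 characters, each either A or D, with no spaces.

Simulating step by step:
  req#1 t=3ms: ALLOW
  req#2 t=3ms: ALLOW
  req#3 t=3ms: ALLOW
  req#4 t=3ms: ALLOW
  req#5 t=3ms: ALLOW
  req#6 t=3ms: ALLOW
  req#7 t=3ms: DENY
  req#8 t=3ms: DENY
  req#9 t=3ms: DENY
  req#10 t=3ms: DENY
  req#11 t=3ms: DENY
  req#12 t=3ms: DENY
  req#13 t=3ms: DENY
  req#14 t=3ms: DENY
  req#15 t=3ms: DENY
  req#16 t=3ms: DENY
  req#17 t=3ms: DENY
  req#18 t=3ms: DENY

Answer: AAAAAADDDDDDDDDDDD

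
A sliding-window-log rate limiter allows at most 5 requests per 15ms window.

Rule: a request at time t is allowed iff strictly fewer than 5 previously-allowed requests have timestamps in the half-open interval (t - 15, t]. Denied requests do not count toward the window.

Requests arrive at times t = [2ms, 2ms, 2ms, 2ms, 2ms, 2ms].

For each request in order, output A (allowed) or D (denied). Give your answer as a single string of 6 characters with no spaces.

Tracking allowed requests in the window:
  req#1 t=2ms: ALLOW
  req#2 t=2ms: ALLOW
  req#3 t=2ms: ALLOW
  req#4 t=2ms: ALLOW
  req#5 t=2ms: ALLOW
  req#6 t=2ms: DENY

Answer: AAAAAD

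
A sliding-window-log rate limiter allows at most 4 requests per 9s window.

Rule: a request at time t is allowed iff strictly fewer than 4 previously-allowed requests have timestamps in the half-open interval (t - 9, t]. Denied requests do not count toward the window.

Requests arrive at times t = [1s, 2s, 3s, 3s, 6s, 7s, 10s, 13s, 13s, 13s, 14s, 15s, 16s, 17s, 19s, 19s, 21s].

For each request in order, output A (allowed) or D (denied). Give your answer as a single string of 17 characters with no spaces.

Tracking allowed requests in the window:
  req#1 t=1s: ALLOW
  req#2 t=2s: ALLOW
  req#3 t=3s: ALLOW
  req#4 t=3s: ALLOW
  req#5 t=6s: DENY
  req#6 t=7s: DENY
  req#7 t=10s: ALLOW
  req#8 t=13s: ALLOW
  req#9 t=13s: ALLOW
  req#10 t=13s: ALLOW
  req#11 t=14s: DENY
  req#12 t=15s: DENY
  req#13 t=16s: DENY
  req#14 t=17s: DENY
  req#15 t=19s: ALLOW
  req#16 t=19s: DENY
  req#17 t=21s: DENY

Answer: AAAADDAAAADDDDADD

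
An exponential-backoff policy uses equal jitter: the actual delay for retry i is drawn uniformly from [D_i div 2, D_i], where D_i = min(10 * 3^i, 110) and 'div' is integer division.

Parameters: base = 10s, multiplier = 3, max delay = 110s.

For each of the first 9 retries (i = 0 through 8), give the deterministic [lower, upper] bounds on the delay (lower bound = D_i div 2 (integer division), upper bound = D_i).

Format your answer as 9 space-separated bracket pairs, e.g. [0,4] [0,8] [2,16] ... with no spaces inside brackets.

Computing bounds per retry:
  i=0: D_i=min(10*3^0,110)=10, bounds=[5,10]
  i=1: D_i=min(10*3^1,110)=30, bounds=[15,30]
  i=2: D_i=min(10*3^2,110)=90, bounds=[45,90]
  i=3: D_i=min(10*3^3,110)=110, bounds=[55,110]
  i=4: D_i=min(10*3^4,110)=110, bounds=[55,110]
  i=5: D_i=min(10*3^5,110)=110, bounds=[55,110]
  i=6: D_i=min(10*3^6,110)=110, bounds=[55,110]
  i=7: D_i=min(10*3^7,110)=110, bounds=[55,110]
  i=8: D_i=min(10*3^8,110)=110, bounds=[55,110]

Answer: [5,10] [15,30] [45,90] [55,110] [55,110] [55,110] [55,110] [55,110] [55,110]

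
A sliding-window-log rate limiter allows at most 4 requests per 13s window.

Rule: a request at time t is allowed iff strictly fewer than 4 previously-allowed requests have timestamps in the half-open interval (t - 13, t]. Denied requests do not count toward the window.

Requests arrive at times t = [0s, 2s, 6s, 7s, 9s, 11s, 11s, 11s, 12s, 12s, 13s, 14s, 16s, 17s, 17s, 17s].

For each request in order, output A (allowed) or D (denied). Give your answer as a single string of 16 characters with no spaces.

Answer: AAAADDDDDDADADDD

Derivation:
Tracking allowed requests in the window:
  req#1 t=0s: ALLOW
  req#2 t=2s: ALLOW
  req#3 t=6s: ALLOW
  req#4 t=7s: ALLOW
  req#5 t=9s: DENY
  req#6 t=11s: DENY
  req#7 t=11s: DENY
  req#8 t=11s: DENY
  req#9 t=12s: DENY
  req#10 t=12s: DENY
  req#11 t=13s: ALLOW
  req#12 t=14s: DENY
  req#13 t=16s: ALLOW
  req#14 t=17s: DENY
  req#15 t=17s: DENY
  req#16 t=17s: DENY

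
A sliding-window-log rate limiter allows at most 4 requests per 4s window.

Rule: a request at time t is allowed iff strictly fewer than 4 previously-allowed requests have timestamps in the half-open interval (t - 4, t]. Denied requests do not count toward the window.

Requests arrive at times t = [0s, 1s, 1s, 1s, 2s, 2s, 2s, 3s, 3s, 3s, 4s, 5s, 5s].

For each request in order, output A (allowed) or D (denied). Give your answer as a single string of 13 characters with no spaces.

Answer: AAAADDDDDDAAA

Derivation:
Tracking allowed requests in the window:
  req#1 t=0s: ALLOW
  req#2 t=1s: ALLOW
  req#3 t=1s: ALLOW
  req#4 t=1s: ALLOW
  req#5 t=2s: DENY
  req#6 t=2s: DENY
  req#7 t=2s: DENY
  req#8 t=3s: DENY
  req#9 t=3s: DENY
  req#10 t=3s: DENY
  req#11 t=4s: ALLOW
  req#12 t=5s: ALLOW
  req#13 t=5s: ALLOW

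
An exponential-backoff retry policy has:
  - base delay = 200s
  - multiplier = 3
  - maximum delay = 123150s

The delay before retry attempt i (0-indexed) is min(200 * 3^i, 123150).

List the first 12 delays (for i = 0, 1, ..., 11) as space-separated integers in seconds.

Answer: 200 600 1800 5400 16200 48600 123150 123150 123150 123150 123150 123150

Derivation:
Computing each delay:
  i=0: min(200*3^0, 123150) = 200
  i=1: min(200*3^1, 123150) = 600
  i=2: min(200*3^2, 123150) = 1800
  i=3: min(200*3^3, 123150) = 5400
  i=4: min(200*3^4, 123150) = 16200
  i=5: min(200*3^5, 123150) = 48600
  i=6: min(200*3^6, 123150) = 123150
  i=7: min(200*3^7, 123150) = 123150
  i=8: min(200*3^8, 123150) = 123150
  i=9: min(200*3^9, 123150) = 123150
  i=10: min(200*3^10, 123150) = 123150
  i=11: min(200*3^11, 123150) = 123150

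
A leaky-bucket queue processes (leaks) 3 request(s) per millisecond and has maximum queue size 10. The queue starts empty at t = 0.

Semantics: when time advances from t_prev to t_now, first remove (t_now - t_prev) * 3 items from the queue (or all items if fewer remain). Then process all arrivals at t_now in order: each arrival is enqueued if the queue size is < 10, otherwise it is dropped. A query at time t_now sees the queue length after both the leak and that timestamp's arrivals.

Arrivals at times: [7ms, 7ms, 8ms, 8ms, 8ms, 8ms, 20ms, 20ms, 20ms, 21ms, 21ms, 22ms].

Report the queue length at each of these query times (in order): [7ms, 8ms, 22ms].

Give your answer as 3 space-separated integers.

Queue lengths at query times:
  query t=7ms: backlog = 2
  query t=8ms: backlog = 4
  query t=22ms: backlog = 1

Answer: 2 4 1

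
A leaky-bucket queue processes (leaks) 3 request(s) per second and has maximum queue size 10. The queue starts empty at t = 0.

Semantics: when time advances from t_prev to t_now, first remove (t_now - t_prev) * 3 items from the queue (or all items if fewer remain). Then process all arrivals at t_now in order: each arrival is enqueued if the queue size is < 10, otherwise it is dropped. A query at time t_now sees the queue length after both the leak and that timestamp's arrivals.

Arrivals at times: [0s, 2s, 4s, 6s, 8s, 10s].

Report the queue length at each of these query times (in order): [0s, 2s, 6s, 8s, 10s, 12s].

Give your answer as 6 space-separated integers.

Answer: 1 1 1 1 1 0

Derivation:
Queue lengths at query times:
  query t=0s: backlog = 1
  query t=2s: backlog = 1
  query t=6s: backlog = 1
  query t=8s: backlog = 1
  query t=10s: backlog = 1
  query t=12s: backlog = 0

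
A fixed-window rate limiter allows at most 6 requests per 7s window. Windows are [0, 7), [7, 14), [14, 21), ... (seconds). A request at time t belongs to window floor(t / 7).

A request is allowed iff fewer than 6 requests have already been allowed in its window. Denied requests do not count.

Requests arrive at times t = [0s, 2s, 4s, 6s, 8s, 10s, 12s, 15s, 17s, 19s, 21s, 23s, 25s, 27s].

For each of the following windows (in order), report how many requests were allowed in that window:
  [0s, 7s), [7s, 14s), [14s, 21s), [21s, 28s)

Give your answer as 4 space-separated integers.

Answer: 4 3 3 4

Derivation:
Processing requests:
  req#1 t=0s (window 0): ALLOW
  req#2 t=2s (window 0): ALLOW
  req#3 t=4s (window 0): ALLOW
  req#4 t=6s (window 0): ALLOW
  req#5 t=8s (window 1): ALLOW
  req#6 t=10s (window 1): ALLOW
  req#7 t=12s (window 1): ALLOW
  req#8 t=15s (window 2): ALLOW
  req#9 t=17s (window 2): ALLOW
  req#10 t=19s (window 2): ALLOW
  req#11 t=21s (window 3): ALLOW
  req#12 t=23s (window 3): ALLOW
  req#13 t=25s (window 3): ALLOW
  req#14 t=27s (window 3): ALLOW

Allowed counts by window: 4 3 3 4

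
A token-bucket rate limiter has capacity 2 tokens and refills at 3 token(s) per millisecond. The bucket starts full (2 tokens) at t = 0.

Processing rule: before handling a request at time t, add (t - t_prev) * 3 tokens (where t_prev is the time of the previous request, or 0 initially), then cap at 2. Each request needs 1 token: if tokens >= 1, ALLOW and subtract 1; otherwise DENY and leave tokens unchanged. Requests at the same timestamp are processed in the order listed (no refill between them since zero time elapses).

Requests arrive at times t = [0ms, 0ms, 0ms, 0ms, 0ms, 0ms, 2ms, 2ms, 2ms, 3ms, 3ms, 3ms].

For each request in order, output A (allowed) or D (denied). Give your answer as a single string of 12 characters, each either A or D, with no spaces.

Simulating step by step:
  req#1 t=0ms: ALLOW
  req#2 t=0ms: ALLOW
  req#3 t=0ms: DENY
  req#4 t=0ms: DENY
  req#5 t=0ms: DENY
  req#6 t=0ms: DENY
  req#7 t=2ms: ALLOW
  req#8 t=2ms: ALLOW
  req#9 t=2ms: DENY
  req#10 t=3ms: ALLOW
  req#11 t=3ms: ALLOW
  req#12 t=3ms: DENY

Answer: AADDDDAADAAD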